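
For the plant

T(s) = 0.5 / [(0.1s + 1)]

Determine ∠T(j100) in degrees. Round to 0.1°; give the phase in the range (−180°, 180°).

At ω = 100 rad/s:
pole (1 + j100·0.1) = 1 + j10 → |·| ≈ 10.05, ∠ ≈ 84.29°
∠T = (0°) − (84.29°) = -84.29°

-84.3°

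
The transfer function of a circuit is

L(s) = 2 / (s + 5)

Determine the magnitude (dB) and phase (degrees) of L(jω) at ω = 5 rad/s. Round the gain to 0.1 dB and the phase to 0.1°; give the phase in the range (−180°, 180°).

At s = jω = j5:
pole (s+5): 5 + j5 → |·| = √(5²+5²) = √50 ≈ 7.0711, ∠ = arctan(5/5) ≈ 45.00°
|L| = 2 / 7.0711 ≈ 0.28284
Gain = 20 log₁₀(0.28284) ≈ -10.97 dB
∠L = 0.00° − 45.00° = -45.00°

-11.0 dB, -45.0°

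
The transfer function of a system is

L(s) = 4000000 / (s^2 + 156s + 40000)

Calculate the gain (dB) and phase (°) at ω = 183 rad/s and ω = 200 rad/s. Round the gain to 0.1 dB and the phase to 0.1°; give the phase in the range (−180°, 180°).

At s = jω = j183:
quadratic: (j183)² + 156·j183 + 40000 = 6511 + j28548 → |·| ≈ 29281, ∠ ≈ 77.15°
|L| = 4000000 / 29281 ≈ 136.61
Gain = 20 log₁₀(136.61) ≈ 42.71 dB
∠L = 0.00° − 77.15° = -77.15°

At s = jω = j200:
quadratic: (j200)² + 156·j200 + 40000 = 0 + j31200 → |·| ≈ 31200, ∠ ≈ 90.00°
|L| = 4000000 / 31200 ≈ 128.21
Gain = 20 log₁₀(128.21) ≈ 42.16 dB
∠L = 0.00° − 90.00° = -90.00°

ω = 183: 42.7 dB, -77.2°; ω = 200: 42.2 dB, -90.0°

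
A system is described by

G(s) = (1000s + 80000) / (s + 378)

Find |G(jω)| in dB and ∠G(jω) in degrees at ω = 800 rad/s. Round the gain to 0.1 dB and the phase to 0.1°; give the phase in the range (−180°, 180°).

Substitute s = j800:
Numerator: 1000(j800) + 80000 = 80000 + j800000
Denominator: (j800) + 378 = 378 + j800
|N| = √(80000² + 800000²) ≈ 8.0399e+05, ∠N ≈ 84.29°
|D| = √(378² + 800²) ≈ 884.81, ∠D ≈ 64.71°
|G| = 8.0399e+05 / 884.81 ≈ 908.66
Gain = 20 log₁₀(908.66) ≈ 59.17 dB
∠G = 84.29° − 64.71° = 19.58°

59.2 dB, 19.6°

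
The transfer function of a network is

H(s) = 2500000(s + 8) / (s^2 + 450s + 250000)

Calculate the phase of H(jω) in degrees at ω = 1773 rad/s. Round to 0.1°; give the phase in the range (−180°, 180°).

At s = jω = j1773:
zero (s+8): 8 + j1773 → |·| = √(8²+1773²) = √3143593 ≈ 1773, ∠ = arctan(1773/8) ≈ 89.74°
quadratic: (j1773)² + 450·j1773 + 250000 = -2893529 + j797850 → |·| ≈ 3.0015e+06, ∠ ≈ 164.58°
∠H = 89.74° − 164.58° = -74.84°

-74.8°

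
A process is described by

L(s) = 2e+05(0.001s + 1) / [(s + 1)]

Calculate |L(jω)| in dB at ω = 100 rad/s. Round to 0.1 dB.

At ω = 100 rad/s:
zero (1 + j100·0.001) = 1 + j0.1 → |·| ≈ 1.005, ∠ ≈ 5.71°
pole (1 + j100·1) = 1 + j100 → |·| ≈ 100, ∠ ≈ 89.43°
|L| = 2e+05 · 1.005 / (100) ≈ 2010
Gain = 20 log₁₀(2010) ≈ 66.06 dB

66.1 dB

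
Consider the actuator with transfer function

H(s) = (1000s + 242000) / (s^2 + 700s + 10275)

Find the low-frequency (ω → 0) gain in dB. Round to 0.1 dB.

27.4 dB

H(0) = 242000 / 10275 ≈ 23.552
20 log₁₀(23.552) ≈ 27.44 dB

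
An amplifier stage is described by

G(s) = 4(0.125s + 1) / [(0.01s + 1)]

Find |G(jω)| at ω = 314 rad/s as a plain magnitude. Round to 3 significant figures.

At ω = 314 rad/s:
zero (1 + j314·0.125) = 1 + j39.25 → |·| ≈ 39.263, ∠ ≈ 88.54°
pole (1 + j314·0.01) = 1 + j3.14 → |·| ≈ 3.2954, ∠ ≈ 72.33°
|G| = 4 · 39.263 / (3.2954) ≈ 47.658

47.7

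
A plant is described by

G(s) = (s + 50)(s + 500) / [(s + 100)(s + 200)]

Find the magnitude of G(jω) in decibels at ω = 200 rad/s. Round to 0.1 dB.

At s = jω = j200:
zero (s+50): 50 + j200 → |·| = √(50²+200²) = √42500 ≈ 206.16, ∠ = arctan(200/50) ≈ 75.96°
zero (s+500): 500 + j200 → |·| = √(500²+200²) = √290000 ≈ 538.52, ∠ = arctan(200/500) ≈ 21.80°
pole (s+100): 100 + j200 → |·| = √(100²+200²) = √50000 ≈ 223.61, ∠ = arctan(200/100) ≈ 63.43°
pole (s+200): 200 + j200 → |·| = √(200²+200²) = √80000 ≈ 282.84, ∠ = arctan(200/200) ≈ 45.00°
|G| = 1 · 1.1102e+05 / 63246 ≈ 1.7554
Gain = 20 log₁₀(1.7554) ≈ 4.89 dB

4.9 dB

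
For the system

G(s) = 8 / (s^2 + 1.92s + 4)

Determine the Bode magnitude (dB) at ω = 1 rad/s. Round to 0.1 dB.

7.0 dB

At s = jω = j1:
quadratic: (j1)² + 1.92·j1 + 4 = 3 + j1.92 → |·| ≈ 3.5618, ∠ ≈ 32.62°
|G| = 8 / 3.5618 ≈ 2.2461
Gain = 20 log₁₀(2.2461) ≈ 7.03 dB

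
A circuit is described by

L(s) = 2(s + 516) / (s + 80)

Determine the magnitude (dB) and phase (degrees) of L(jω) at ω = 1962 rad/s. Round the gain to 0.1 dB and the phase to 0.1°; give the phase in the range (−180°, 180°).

6.3 dB, -12.4°

At s = jω = j1962:
zero (s+516): 516 + j1962 → |·| = √(516²+1962²) = √4115700 ≈ 2028.7, ∠ = arctan(1962/516) ≈ 75.27°
pole (s+80): 80 + j1962 → |·| = √(80²+1962²) = √3855844 ≈ 1963.6, ∠ = arctan(1962/80) ≈ 87.67°
|L| = 2 · 2028.7 / 1963.6 ≈ 2.0663
Gain = 20 log₁₀(2.0663) ≈ 6.30 dB
∠L = 75.27° − 87.67° = -12.40°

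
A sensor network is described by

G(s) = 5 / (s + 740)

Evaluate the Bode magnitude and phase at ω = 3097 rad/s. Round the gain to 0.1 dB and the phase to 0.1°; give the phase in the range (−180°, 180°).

-56.1 dB, -76.6°

At s = jω = j3097:
pole (s+740): 740 + j3097 → |·| = √(740²+3097²) = √10139009 ≈ 3184.2, ∠ = arctan(3097/740) ≈ 76.56°
|G| = 5 / 3184.2 ≈ 0.0015703
Gain = 20 log₁₀(0.0015703) ≈ -56.08 dB
∠G = 0.00° − 76.56° = -76.56°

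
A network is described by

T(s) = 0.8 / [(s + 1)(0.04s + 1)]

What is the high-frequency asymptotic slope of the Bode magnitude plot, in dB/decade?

-40 dB/decade

Each pole contributes −20 dB/decade at high frequency; each zero contributes +20 dB/decade.
Net: 0 zero(s) − 2 pole(s) → -40 dB/decade.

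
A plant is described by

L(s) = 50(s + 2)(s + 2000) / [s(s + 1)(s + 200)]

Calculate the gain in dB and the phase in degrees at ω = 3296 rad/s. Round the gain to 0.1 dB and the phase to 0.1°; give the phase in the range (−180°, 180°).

At s = jω = j3296:
zero (s+2): 2 + j3296 → |·| = √(2²+3296²) = √10863620 ≈ 3296, ∠ = arctan(3296/2) ≈ 89.97°
zero (s+2000): 2000 + j3296 → |·| = √(2000²+3296²) = √14863616 ≈ 3855.3, ∠ = arctan(3296/2000) ≈ 58.75°
pole (s+1): 1 + j3296 → |·| = √(1²+3296²) = √10863617 ≈ 3296, ∠ = arctan(3296/1) ≈ 89.98°
pole (s+200): 200 + j3296 → |·| = √(200²+3296²) = √10903616 ≈ 3302.1, ∠ = arctan(3296/200) ≈ 86.53°
pole at origin: |s| = 3296, ∠ = 90.00° (in denominator)
|L| = 50 · 1.2707e+07 / 3.5873e+10 ≈ 0.017711
Gain = 20 log₁₀(0.017711) ≈ -35.04 dB
∠L = 148.72° − 266.51° = -117.79°

-35.0 dB, -117.8°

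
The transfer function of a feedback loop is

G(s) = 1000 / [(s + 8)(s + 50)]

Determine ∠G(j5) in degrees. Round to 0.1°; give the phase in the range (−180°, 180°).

At s = jω = j5:
pole (s+8): 8 + j5 → |·| = √(8²+5²) = √89 ≈ 9.434, ∠ = arctan(5/8) ≈ 32.01°
pole (s+50): 50 + j5 → |·| = √(50²+5²) = √2525 ≈ 50.249, ∠ = arctan(5/50) ≈ 5.71°
∠G = 0.00° − 37.72° = -37.72°

-37.7°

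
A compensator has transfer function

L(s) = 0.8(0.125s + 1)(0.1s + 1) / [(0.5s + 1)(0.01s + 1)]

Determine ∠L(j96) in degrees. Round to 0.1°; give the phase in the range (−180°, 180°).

At ω = 96 rad/s:
zero (1 + j96·0.125) = 1 + j12 → |·| ≈ 12.042, ∠ ≈ 85.24°
zero (1 + j96·0.1) = 1 + j9.6 → |·| ≈ 9.6519, ∠ ≈ 84.05°
pole (1 + j96·0.5) = 1 + j48 → |·| ≈ 48.01, ∠ ≈ 88.81°
pole (1 + j96·0.01) = 1 + j0.96 → |·| ≈ 1.3862, ∠ ≈ 43.83°
∠L = (85.24° + 84.05°) − (88.81° + 43.83°) = 36.65°

36.7°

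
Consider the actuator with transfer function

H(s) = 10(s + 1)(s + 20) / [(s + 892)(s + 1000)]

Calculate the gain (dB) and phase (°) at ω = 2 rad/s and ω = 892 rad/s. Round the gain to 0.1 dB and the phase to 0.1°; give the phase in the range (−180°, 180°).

ω = 2: -66.0 dB, 68.9°; ω = 892: 13.5 dB, 91.9°

At s = jω = j2:
zero (s+1): 1 + j2 → |·| = √(1²+2²) = √5 ≈ 2.2361, ∠ = arctan(2/1) ≈ 63.43°
zero (s+20): 20 + j2 → |·| = √(20²+2²) = √404 ≈ 20.1, ∠ = arctan(2/20) ≈ 5.71°
pole (s+892): 892 + j2 → |·| = √(892²+2²) = √795668 ≈ 892, ∠ = arctan(2/892) ≈ 0.13°
pole (s+1000): 1000 + j2 → |·| = √(1000²+2²) = √1000004 ≈ 1000, ∠ = arctan(2/1000) ≈ 0.11°
|H| = 10 · 44.946 / 8.92e+05 ≈ 0.00050388
Gain = 20 log₁₀(0.00050388) ≈ -65.95 dB
∠H = 69.14° − 0.24° = 68.90°

At s = jω = j892:
zero (s+1): 1 + j892 → |·| = √(1²+892²) = √795665 ≈ 892, ∠ = arctan(892/1) ≈ 89.94°
zero (s+20): 20 + j892 → |·| = √(20²+892²) = √796064 ≈ 892.22, ∠ = arctan(892/20) ≈ 88.72°
pole (s+892): 892 + j892 → |·| = √(892²+892²) = √1591328 ≈ 1261.5, ∠ = arctan(892/892) ≈ 45.00°
pole (s+1000): 1000 + j892 → |·| = √(1000²+892²) = √1795664 ≈ 1340, ∠ = arctan(892/1000) ≈ 41.73°
|H| = 10 · 7.9586e+05 / 1.6904e+06 ≈ 4.7081
Gain = 20 log₁₀(4.7081) ≈ 13.46 dB
∠H = 178.66° − 86.73° = 91.93°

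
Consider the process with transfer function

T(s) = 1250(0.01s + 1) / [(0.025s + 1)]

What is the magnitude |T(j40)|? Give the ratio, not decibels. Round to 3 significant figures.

952

At ω = 40 rad/s:
zero (1 + j40·0.01) = 1 + j0.4 → |·| ≈ 1.077, ∠ ≈ 21.80°
pole (1 + j40·0.025) = 1 + j1 → |·| ≈ 1.4142, ∠ ≈ 45.00°
|T| = 1250 · 1.077 / (1.4142) ≈ 951.95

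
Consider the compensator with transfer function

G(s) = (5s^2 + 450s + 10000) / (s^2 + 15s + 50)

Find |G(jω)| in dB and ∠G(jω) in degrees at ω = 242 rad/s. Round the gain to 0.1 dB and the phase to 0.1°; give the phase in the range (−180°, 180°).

Substitute s = j242:
Numerator: 5(j242)^2 + 450(j242) + 10000 = -282820 + j108900
Denominator: (j242)^2 + 15(j242) + 50 = -58514 + j3630
|N| = √(282820² + 108900²) ≈ 3.0306e+05, ∠N ≈ 158.94°
|D| = √(58514² + 3630²) ≈ 58626, ∠D ≈ 176.45°
|G| = 3.0306e+05 / 58626 ≈ 5.1694
Gain = 20 log₁₀(5.1694) ≈ 14.27 dB
∠G = 158.94° − 176.45° = -17.51°

14.3 dB, -17.5°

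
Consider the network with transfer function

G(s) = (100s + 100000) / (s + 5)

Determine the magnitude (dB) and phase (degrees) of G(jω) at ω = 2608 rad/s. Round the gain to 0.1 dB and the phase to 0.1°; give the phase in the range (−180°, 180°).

Substitute s = j2608:
Numerator: 100(j2608) + 100000 = 100000 + j260800
Denominator: (j2608) + 5 = 5 + j2608
|N| = √(100000² + 260800²) ≈ 2.7931e+05, ∠N ≈ 69.02°
|D| = √(5² + 2608²) ≈ 2608, ∠D ≈ 89.89°
|G| = 2.7931e+05 / 2608 ≈ 107.1
Gain = 20 log₁₀(107.1) ≈ 40.60 dB
∠G = 69.02° − 89.89° = -20.87°

40.6 dB, -20.9°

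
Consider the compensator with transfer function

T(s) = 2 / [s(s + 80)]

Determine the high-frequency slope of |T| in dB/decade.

-40 dB/decade

Each pole contributes −20 dB/decade at high frequency; each zero contributes +20 dB/decade.
Net: 0 zero(s) − 2 pole(s) → -40 dB/decade.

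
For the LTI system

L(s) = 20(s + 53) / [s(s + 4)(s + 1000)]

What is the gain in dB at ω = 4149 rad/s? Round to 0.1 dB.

-118.9 dB

At s = jω = j4149:
zero (s+53): 53 + j4149 → |·| = √(53²+4149²) = √17217010 ≈ 4149.3, ∠ = arctan(4149/53) ≈ 89.27°
pole (s+4): 4 + j4149 → |·| = √(4²+4149²) = √17214217 ≈ 4149, ∠ = arctan(4149/4) ≈ 89.94°
pole (s+1000): 1000 + j4149 → |·| = √(1000²+4149²) = √18214201 ≈ 4267.8, ∠ = arctan(4149/1000) ≈ 76.45°
pole at origin: |s| = 4149, ∠ = 90.00° (in denominator)
|L| = 20 · 4149.3 / 7.3467e+10 ≈ 1.1296e-06
Gain = 20 log₁₀(1.1296e-06) ≈ -118.94 dB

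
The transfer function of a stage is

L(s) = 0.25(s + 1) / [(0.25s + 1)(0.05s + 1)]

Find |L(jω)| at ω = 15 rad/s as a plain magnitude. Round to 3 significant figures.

At ω = 15 rad/s:
zero (1 + j15·1) = 1 + j15 → |·| ≈ 15.033, ∠ ≈ 86.19°
pole (1 + j15·0.25) = 1 + j3.75 → |·| ≈ 3.881, ∠ ≈ 75.07°
pole (1 + j15·0.05) = 1 + j0.75 → |·| ≈ 1.25, ∠ ≈ 36.87°
|L| = 0.25 · 15.033 / (3.881 · 1.25) ≈ 0.7747

0.775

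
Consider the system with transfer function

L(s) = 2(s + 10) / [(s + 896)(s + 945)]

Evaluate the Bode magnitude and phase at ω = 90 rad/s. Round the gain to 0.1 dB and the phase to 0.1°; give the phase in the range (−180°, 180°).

-73.5 dB, 72.5°

At s = jω = j90:
zero (s+10): 10 + j90 → |·| = √(10²+90²) = √8200 ≈ 90.554, ∠ = arctan(90/10) ≈ 83.66°
pole (s+896): 896 + j90 → |·| = √(896²+90²) = √810916 ≈ 900.51, ∠ = arctan(90/896) ≈ 5.74°
pole (s+945): 945 + j90 → |·| = √(945²+90²) = √901125 ≈ 949.28, ∠ = arctan(90/945) ≈ 5.44°
|L| = 2 · 90.554 / 8.5484e+05 ≈ 0.00021186
Gain = 20 log₁₀(0.00021186) ≈ -73.48 dB
∠L = 83.66° − 11.18° = 72.48°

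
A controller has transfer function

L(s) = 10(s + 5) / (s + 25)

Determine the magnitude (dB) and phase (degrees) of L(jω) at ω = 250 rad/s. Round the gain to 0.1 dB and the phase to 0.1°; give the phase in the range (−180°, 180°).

At s = jω = j250:
zero (s+5): 5 + j250 → |·| = √(5²+250²) = √62525 ≈ 250.05, ∠ = arctan(250/5) ≈ 88.85°
pole (s+25): 25 + j250 → |·| = √(25²+250²) = √63125 ≈ 251.25, ∠ = arctan(250/25) ≈ 84.29°
|L| = 10 · 250.05 / 251.25 ≈ 9.9522
Gain = 20 log₁₀(9.9522) ≈ 19.96 dB
∠L = 88.85° − 84.29° = 4.56°

20.0 dB, 4.6°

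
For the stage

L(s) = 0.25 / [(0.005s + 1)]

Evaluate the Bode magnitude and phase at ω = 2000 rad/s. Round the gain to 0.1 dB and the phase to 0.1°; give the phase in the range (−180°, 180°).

At ω = 2000 rad/s:
pole (1 + j2000·0.005) = 1 + j10 → |·| ≈ 10.05, ∠ ≈ 84.29°
|L| = 0.25 · 1 / (10.05) ≈ 0.024876
Gain = 20 log₁₀(0.024876) ≈ -32.08 dB
∠L = (0°) − (84.29°) = -84.29°

-32.1 dB, -84.3°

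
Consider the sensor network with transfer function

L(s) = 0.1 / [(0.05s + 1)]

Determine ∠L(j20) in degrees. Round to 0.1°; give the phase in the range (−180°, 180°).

At ω = 20 rad/s:
pole (1 + j20·0.05) = 1 + j1 → |·| ≈ 1.4142, ∠ ≈ 45.00°
∠L = (0°) − (45.00°) = -45.00°

-45.0°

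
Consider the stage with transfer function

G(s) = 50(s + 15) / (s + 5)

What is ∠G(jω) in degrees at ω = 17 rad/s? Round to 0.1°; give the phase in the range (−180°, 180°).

-25.0°

At s = jω = j17:
zero (s+15): 15 + j17 → |·| = √(15²+17²) = √514 ≈ 22.672, ∠ = arctan(17/15) ≈ 48.58°
pole (s+5): 5 + j17 → |·| = √(5²+17²) = √314 ≈ 17.72, ∠ = arctan(17/5) ≈ 73.61°
∠G = 48.58° − 73.61° = -25.03°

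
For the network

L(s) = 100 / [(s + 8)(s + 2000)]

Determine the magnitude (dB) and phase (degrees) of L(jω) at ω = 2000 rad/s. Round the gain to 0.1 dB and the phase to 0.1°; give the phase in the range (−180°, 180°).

At s = jω = j2000:
pole (s+8): 8 + j2000 → |·| = √(8²+2000²) = √4000064 ≈ 2000, ∠ = arctan(2000/8) ≈ 89.77°
pole (s+2000): 2000 + j2000 → |·| = √(2000²+2000²) = √8000000 ≈ 2828.4, ∠ = arctan(2000/2000) ≈ 45.00°
|L| = 100 / 5.6568e+06 ≈ 1.7678e-05
Gain = 20 log₁₀(1.7678e-05) ≈ -95.05 dB
∠L = 0.00° − 134.77° = -134.77°

-95.1 dB, -134.8°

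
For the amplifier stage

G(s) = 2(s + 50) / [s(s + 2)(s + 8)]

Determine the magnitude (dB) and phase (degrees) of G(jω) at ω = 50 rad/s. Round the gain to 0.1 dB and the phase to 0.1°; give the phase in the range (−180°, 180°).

At s = jω = j50:
zero (s+50): 50 + j50 → |·| = √(50²+50²) = √5000 ≈ 70.711, ∠ = arctan(50/50) ≈ 45.00°
pole (s+2): 2 + j50 → |·| = √(2²+50²) = √2504 ≈ 50.04, ∠ = arctan(50/2) ≈ 87.71°
pole (s+8): 8 + j50 → |·| = √(8²+50²) = √2564 ≈ 50.636, ∠ = arctan(50/8) ≈ 80.91°
pole at origin: |s| = 50, ∠ = 90.00° (in denominator)
|G| = 2 · 70.711 / 1.2669e+05 ≈ 0.0011163
Gain = 20 log₁₀(0.0011163) ≈ -59.04 dB
∠G = 45.00° − 258.62° = -213.62° ≡ 146.38° (principal value)

-59.0 dB, 146.4°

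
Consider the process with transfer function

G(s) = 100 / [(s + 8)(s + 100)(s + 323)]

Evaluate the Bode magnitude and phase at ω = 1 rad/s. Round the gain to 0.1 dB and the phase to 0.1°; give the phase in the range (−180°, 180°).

At s = jω = j1:
pole (s+8): 8 + j1 → |·| = √(8²+1²) = √65 ≈ 8.0623, ∠ = arctan(1/8) ≈ 7.13°
pole (s+100): 100 + j1 → |·| = √(100²+1²) = √10001 ≈ 100, ∠ = arctan(1/100) ≈ 0.57°
pole (s+323): 323 + j1 → |·| = √(323²+1²) = √104330 ≈ 323, ∠ = arctan(1/323) ≈ 0.18°
|G| = 100 / 2.6041e+05 ≈ 0.00038401
Gain = 20 log₁₀(0.00038401) ≈ -68.31 dB
∠G = 0.00° − 7.88° = -7.88°

-68.3 dB, -7.9°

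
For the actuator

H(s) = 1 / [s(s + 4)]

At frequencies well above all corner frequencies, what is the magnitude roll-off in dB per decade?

Each pole contributes −20 dB/decade at high frequency; each zero contributes +20 dB/decade.
Net: 0 zero(s) − 2 pole(s) → -40 dB/decade.

-40 dB/decade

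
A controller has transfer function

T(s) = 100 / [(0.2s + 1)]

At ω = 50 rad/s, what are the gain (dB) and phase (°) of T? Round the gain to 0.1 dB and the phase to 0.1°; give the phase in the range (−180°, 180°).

At ω = 50 rad/s:
pole (1 + j50·0.2) = 1 + j10 → |·| ≈ 10.05, ∠ ≈ 84.29°
|T| = 100 · 1 / (10.05) ≈ 9.9502
Gain = 20 log₁₀(9.9502) ≈ 19.96 dB
∠T = (0°) − (84.29°) = -84.29°

20.0 dB, -84.3°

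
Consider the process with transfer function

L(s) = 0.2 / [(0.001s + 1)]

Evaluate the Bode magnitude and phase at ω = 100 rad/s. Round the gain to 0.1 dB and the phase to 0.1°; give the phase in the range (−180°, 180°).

At ω = 100 rad/s:
pole (1 + j100·0.001) = 1 + j0.1 → |·| ≈ 1.005, ∠ ≈ 5.71°
|L| = 0.2 · 1 / (1.005) ≈ 0.199
Gain = 20 log₁₀(0.199) ≈ -14.02 dB
∠L = (0°) − (5.71°) = -5.71°

-14.0 dB, -5.7°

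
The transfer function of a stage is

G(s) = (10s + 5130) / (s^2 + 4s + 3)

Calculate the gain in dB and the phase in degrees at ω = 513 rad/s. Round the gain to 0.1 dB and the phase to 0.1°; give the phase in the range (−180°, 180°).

Substitute s = j513:
Numerator: 10(j513) + 5130 = 5130 + j5130
Denominator: (j513)^2 + 4(j513) + 3 = -263166 + j2052
|N| = √(5130² + 5130²) ≈ 7254.9, ∠N ≈ 45.00°
|D| = √(263166² + 2052²) ≈ 2.6317e+05, ∠D ≈ 179.55°
|G| = 7254.9 / 2.6317e+05 ≈ 0.027567
Gain = 20 log₁₀(0.027567) ≈ -31.19 dB
∠G = 45.00° − 179.55° = -134.55°

-31.2 dB, -134.6°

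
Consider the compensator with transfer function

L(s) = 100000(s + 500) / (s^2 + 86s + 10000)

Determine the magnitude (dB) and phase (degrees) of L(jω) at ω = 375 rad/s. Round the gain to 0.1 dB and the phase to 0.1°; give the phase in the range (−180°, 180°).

At s = jω = j375:
zero (s+500): 500 + j375 → |·| = √(500²+375²) = √390625 ≈ 625, ∠ = arctan(375/500) ≈ 36.87°
quadratic: (j375)² + 86·j375 + 10000 = -130625 + j32250 → |·| ≈ 1.3455e+05, ∠ ≈ 166.13°
|L| = 100000 · 625 / 1.3455e+05 ≈ 464.51
Gain = 20 log₁₀(464.51) ≈ 53.34 dB
∠L = 36.87° − 166.13° = -129.26°

53.3 dB, -129.3°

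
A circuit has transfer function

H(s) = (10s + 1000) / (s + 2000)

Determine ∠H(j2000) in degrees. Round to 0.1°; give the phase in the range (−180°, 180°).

Substitute s = j2000:
Numerator: 10(j2000) + 1000 = 1000 + j20000
Denominator: (j2000) + 2000 = 2000 + j2000
|N| = √(1000² + 20000²) ≈ 20025, ∠N ≈ 87.14°
|D| = √(2000² + 2000²) ≈ 2828.4, ∠D ≈ 45.00°
∠H = 87.14° − 45.00° = 42.14°

42.1°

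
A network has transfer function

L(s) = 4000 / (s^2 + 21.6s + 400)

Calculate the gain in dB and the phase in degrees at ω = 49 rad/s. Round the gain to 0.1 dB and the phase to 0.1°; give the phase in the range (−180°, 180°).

At s = jω = j49:
quadratic: (j49)² + 21.6·j49 + 400 = -2001 + j1058.4 → |·| ≈ 2263.7, ∠ ≈ 152.12°
|L| = 4000 / 2263.7 ≈ 1.767
Gain = 20 log₁₀(1.767) ≈ 4.94 dB
∠L = 0.00° − 152.12° = -152.12°

4.9 dB, -152.1°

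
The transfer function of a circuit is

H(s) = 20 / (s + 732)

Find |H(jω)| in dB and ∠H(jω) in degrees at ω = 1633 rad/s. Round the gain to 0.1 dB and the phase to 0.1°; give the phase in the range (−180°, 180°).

-39.0 dB, -65.9°

At s = jω = j1633:
pole (s+732): 732 + j1633 → |·| = √(732²+1633²) = √3202513 ≈ 1789.6, ∠ = arctan(1633/732) ≈ 65.86°
|H| = 20 / 1789.6 ≈ 0.011176
Gain = 20 log₁₀(0.011176) ≈ -39.03 dB
∠H = 0.00° − 65.86° = -65.86°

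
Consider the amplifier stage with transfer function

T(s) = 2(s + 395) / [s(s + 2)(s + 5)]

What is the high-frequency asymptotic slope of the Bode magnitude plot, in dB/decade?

-40 dB/decade

Each pole contributes −20 dB/decade at high frequency; each zero contributes +20 dB/decade.
Net: 1 zero(s) − 3 pole(s) → -40 dB/decade.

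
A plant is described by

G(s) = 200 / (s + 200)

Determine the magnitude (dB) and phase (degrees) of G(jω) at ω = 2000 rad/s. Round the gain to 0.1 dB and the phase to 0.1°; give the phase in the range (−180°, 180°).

-20.0 dB, -84.3°

At s = jω = j2000:
pole (s+200): 200 + j2000 → |·| = √(200²+2000²) = √4040000 ≈ 2010, ∠ = arctan(2000/200) ≈ 84.29°
|G| = 200 / 2010 ≈ 0.099502
Gain = 20 log₁₀(0.099502) ≈ -20.04 dB
∠G = 0.00° − 84.29° = -84.29°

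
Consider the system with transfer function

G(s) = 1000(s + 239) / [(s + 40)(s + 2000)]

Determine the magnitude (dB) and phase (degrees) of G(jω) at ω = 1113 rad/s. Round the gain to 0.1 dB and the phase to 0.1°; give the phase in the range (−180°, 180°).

-7.0 dB, -39.2°

At s = jω = j1113:
zero (s+239): 239 + j1113 → |·| = √(239²+1113²) = √1295890 ≈ 1138.4, ∠ = arctan(1113/239) ≈ 77.88°
pole (s+40): 40 + j1113 → |·| = √(40²+1113²) = √1240369 ≈ 1113.7, ∠ = arctan(1113/40) ≈ 87.94°
pole (s+2000): 2000 + j1113 → |·| = √(2000²+1113²) = √5238769 ≈ 2288.8, ∠ = arctan(1113/2000) ≈ 29.10°
|G| = 1000 · 1138.4 / 2.549e+06 ≈ 0.44661
Gain = 20 log₁₀(0.44661) ≈ -7.00 dB
∠G = 77.88° − 117.04° = -39.16°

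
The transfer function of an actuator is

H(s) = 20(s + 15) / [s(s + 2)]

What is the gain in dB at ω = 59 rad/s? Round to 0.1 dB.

-9.1 dB

At s = jω = j59:
zero (s+15): 15 + j59 → |·| = √(15²+59²) = √3706 ≈ 60.877, ∠ = arctan(59/15) ≈ 75.74°
pole (s+2): 2 + j59 → |·| = √(2²+59²) = √3485 ≈ 59.034, ∠ = arctan(59/2) ≈ 88.06°
pole at origin: |s| = 59, ∠ = 90.00° (in denominator)
|H| = 20 · 60.877 / 3483 ≈ 0.34957
Gain = 20 log₁₀(0.34957) ≈ -9.13 dB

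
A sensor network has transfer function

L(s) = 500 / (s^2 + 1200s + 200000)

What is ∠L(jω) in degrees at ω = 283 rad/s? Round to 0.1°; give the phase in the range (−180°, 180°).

Substitute s = j283:
Numerator: 500 = 500 + j0
Denominator: (j283)^2 + 1200(j283) + 200000 = 119911 + j339600
|N| = √(500² + 0²) ≈ 500, ∠N ≈ 0.00°
|D| = √(119911² + 339600²) ≈ 3.6015e+05, ∠D ≈ 70.55°
∠L = 0.00° − 70.55° = -70.55°

-70.6°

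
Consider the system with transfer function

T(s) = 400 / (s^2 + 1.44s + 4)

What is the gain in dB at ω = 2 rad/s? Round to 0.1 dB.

42.9 dB

At s = jω = j2:
quadratic: (j2)² + 1.44·j2 + 4 = 0 + j2.88 → |·| ≈ 2.88, ∠ ≈ 90.00°
|T| = 400 / 2.88 ≈ 138.89
Gain = 20 log₁₀(138.89) ≈ 42.85 dB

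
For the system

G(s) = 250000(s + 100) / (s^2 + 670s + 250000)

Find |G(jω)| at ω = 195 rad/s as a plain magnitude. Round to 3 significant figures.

220

At s = jω = j195:
zero (s+100): 100 + j195 → |·| = √(100²+195²) = √48025 ≈ 219.15, ∠ = arctan(195/100) ≈ 62.85°
quadratic: (j195)² + 670·j195 + 250000 = 211975 + j130650 → |·| ≈ 2.49e+05, ∠ ≈ 31.65°
|G| = 250000 · 219.15 / 2.49e+05 ≈ 220.03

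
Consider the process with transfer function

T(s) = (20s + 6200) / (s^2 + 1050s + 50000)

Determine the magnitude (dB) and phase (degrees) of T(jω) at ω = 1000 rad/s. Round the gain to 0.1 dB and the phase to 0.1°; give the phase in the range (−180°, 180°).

-36.6 dB, -59.4°

Substitute s = j1000:
Numerator: 20(j1000) + 6200 = 6200 + j20000
Denominator: (j1000)^2 + 1050(j1000) + 50000 = -950000 + j1050000
|N| = √(6200² + 20000²) ≈ 20939, ∠N ≈ 72.78°
|D| = √(950000² + 1050000²) ≈ 1.416e+06, ∠D ≈ 132.14°
|T| = 20939 / 1.416e+06 ≈ 0.014787
Gain = 20 log₁₀(0.014787) ≈ -36.60 dB
∠T = 72.78° − 132.14° = -59.36°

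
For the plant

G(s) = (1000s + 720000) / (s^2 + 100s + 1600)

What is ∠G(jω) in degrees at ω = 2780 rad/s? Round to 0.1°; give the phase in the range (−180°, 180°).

-102.5°

Substitute s = j2780:
Numerator: 1000(j2780) + 720000 = 720000 + j2780000
Denominator: (j2780)^2 + 100(j2780) + 1600 = -7726800 + j278000
|N| = √(720000² + 2780000²) ≈ 2.8717e+06, ∠N ≈ 75.48°
|D| = √(7726800² + 278000²) ≈ 7.7318e+06, ∠D ≈ 177.94°
∠G = 75.48° − 177.94° = -102.46°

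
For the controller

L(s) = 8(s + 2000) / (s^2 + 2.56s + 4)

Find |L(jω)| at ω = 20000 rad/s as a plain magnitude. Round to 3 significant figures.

At s = jω = j20000:
zero (s+2000): 2000 + j20000 → |·| = √(2000²+20000²) = √404000000 ≈ 20100, ∠ = arctan(20000/2000) ≈ 84.29°
quadratic: (j20000)² + 2.56·j20000 + 4 = -399999996 + j51200 → |·| ≈ 4e+08, ∠ ≈ 179.99°
|L| = 8 · 20100 / 4e+08 ≈ 0.000402

0.000402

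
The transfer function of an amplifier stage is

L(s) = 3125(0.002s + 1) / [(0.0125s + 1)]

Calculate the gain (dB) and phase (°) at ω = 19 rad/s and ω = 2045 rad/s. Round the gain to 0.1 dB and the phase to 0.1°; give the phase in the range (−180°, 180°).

ω = 19: 69.7 dB, -11.2°; ω = 2045: 54.2 dB, -11.5°

At ω = 19 rad/s:
zero (1 + j19·0.002) = 1 + j0.038 → |·| ≈ 1.0007, ∠ ≈ 2.18°
pole (1 + j19·0.0125) = 1 + j0.2375 → |·| ≈ 1.0278, ∠ ≈ 13.36°
|L| = 3125 · 1.0007 / (1.0278) ≈ 3042.6
Gain = 20 log₁₀(3042.6) ≈ 69.66 dB
∠L = (2.18°) − (13.36°) = -11.18°

At ω = 2045 rad/s:
zero (1 + j2045·0.002) = 1 + j4.09 → |·| ≈ 4.2105, ∠ ≈ 76.26°
pole (1 + j2045·0.0125) = 1 + j25.5625 → |·| ≈ 25.582, ∠ ≈ 87.76°
|L| = 3125 · 4.2105 / (25.582) ≈ 514.34
Gain = 20 log₁₀(514.34) ≈ 54.23 dB
∠L = (76.26°) − (87.76°) = -11.50°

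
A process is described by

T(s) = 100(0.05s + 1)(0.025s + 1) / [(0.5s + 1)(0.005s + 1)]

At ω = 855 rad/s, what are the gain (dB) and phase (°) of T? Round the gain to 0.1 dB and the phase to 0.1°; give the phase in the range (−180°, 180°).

At ω = 855 rad/s:
zero (1 + j855·0.05) = 1 + j42.75 → |·| ≈ 42.762, ∠ ≈ 88.66°
zero (1 + j855·0.025) = 1 + j21.375 → |·| ≈ 21.398, ∠ ≈ 87.32°
pole (1 + j855·0.5) = 1 + j427.5 → |·| ≈ 427.5, ∠ ≈ 89.87°
pole (1 + j855·0.005) = 1 + j4.275 → |·| ≈ 4.3904, ∠ ≈ 76.83°
|T| = 100 · 42.762 · 21.398 / (427.5 · 4.3904) ≈ 48.752
Gain = 20 log₁₀(48.752) ≈ 33.76 dB
∠T = (88.66° + 87.32°) − (89.87° + 76.83°) = 9.28°

33.8 dB, 9.3°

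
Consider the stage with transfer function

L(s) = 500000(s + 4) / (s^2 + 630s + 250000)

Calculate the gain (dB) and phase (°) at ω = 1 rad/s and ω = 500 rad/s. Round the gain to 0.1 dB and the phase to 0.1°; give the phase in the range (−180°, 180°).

At s = jω = j1:
zero (s+4): 4 + j1 → |·| = √(4²+1²) = √17 ≈ 4.1231, ∠ = arctan(1/4) ≈ 14.04°
quadratic: (j1)² + 630·j1 + 250000 = 249999 + j630 → |·| ≈ 2.5e+05, ∠ ≈ 0.14°
|L| = 500000 · 4.1231 / 2.5e+05 ≈ 8.2462
Gain = 20 log₁₀(8.2462) ≈ 18.33 dB
∠L = 14.04° − 0.14° = 13.90°

At s = jω = j500:
zero (s+4): 4 + j500 → |·| = √(4²+500²) = √250016 ≈ 500.02, ∠ = arctan(500/4) ≈ 89.54°
quadratic: (j500)² + 630·j500 + 250000 = 0 + j315000 → |·| ≈ 3.15e+05, ∠ ≈ 90.00°
|L| = 500000 · 500.02 / 3.15e+05 ≈ 793.68
Gain = 20 log₁₀(793.68) ≈ 57.99 dB
∠L = 89.54° − 90.00° = -0.46°

ω = 1: 18.3 dB, 13.9°; ω = 500: 58.0 dB, -0.5°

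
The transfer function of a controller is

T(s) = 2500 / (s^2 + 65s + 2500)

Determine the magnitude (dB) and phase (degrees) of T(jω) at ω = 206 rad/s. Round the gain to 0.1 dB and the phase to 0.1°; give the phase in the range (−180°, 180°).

-24.5 dB, -161.5°

At s = jω = j206:
quadratic: (j206)² + 65·j206 + 2500 = -39936 + j13390 → |·| ≈ 42121, ∠ ≈ 161.46°
|T| = 2500 / 42121 ≈ 0.059353
Gain = 20 log₁₀(0.059353) ≈ -24.53 dB
∠T = 0.00° − 161.46° = -161.46°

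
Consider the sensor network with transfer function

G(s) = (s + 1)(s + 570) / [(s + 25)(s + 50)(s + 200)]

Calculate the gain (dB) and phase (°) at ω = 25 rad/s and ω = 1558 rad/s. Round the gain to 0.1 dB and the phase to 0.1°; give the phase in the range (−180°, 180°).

At s = jω = j25:
zero (s+1): 1 + j25 → |·| = √(1²+25²) = √626 ≈ 25.02, ∠ = arctan(25/1) ≈ 87.71°
zero (s+570): 570 + j25 → |·| = √(570²+25²) = √325525 ≈ 570.55, ∠ = arctan(25/570) ≈ 2.51°
pole (s+25): 25 + j25 → |·| = √(25²+25²) = √1250 ≈ 35.355, ∠ = arctan(25/25) ≈ 45.00°
pole (s+50): 50 + j25 → |·| = √(50²+25²) = √3125 ≈ 55.902, ∠ = arctan(25/50) ≈ 26.57°
pole (s+200): 200 + j25 → |·| = √(200²+25²) = √40625 ≈ 201.56, ∠ = arctan(25/200) ≈ 7.13°
|G| = 1 · 14275 / 3.9837e+05 ≈ 0.035834
Gain = 20 log₁₀(0.035834) ≈ -28.91 dB
∠G = 90.22° − 78.70° = 11.52°

At s = jω = j1558:
zero (s+1): 1 + j1558 → |·| = √(1²+1558²) = √2427365 ≈ 1558, ∠ = arctan(1558/1) ≈ 89.96°
zero (s+570): 570 + j1558 → |·| = √(570²+1558²) = √2752264 ≈ 1659, ∠ = arctan(1558/570) ≈ 69.90°
pole (s+25): 25 + j1558 → |·| = √(25²+1558²) = √2427989 ≈ 1558.2, ∠ = arctan(1558/25) ≈ 89.08°
pole (s+50): 50 + j1558 → |·| = √(50²+1558²) = √2429864 ≈ 1558.8, ∠ = arctan(1558/50) ≈ 88.16°
pole (s+200): 200 + j1558 → |·| = √(200²+1558²) = √2467364 ≈ 1570.8, ∠ = arctan(1558/200) ≈ 82.68°
|G| = 1 · 2.5847e+06 / 3.8154e+09 ≈ 0.00067744
Gain = 20 log₁₀(0.00067744) ≈ -63.38 dB
∠G = 159.86° − 259.92° = -100.06°

ω = 25: -28.9 dB, 11.5°; ω = 1558: -63.4 dB, -100.1°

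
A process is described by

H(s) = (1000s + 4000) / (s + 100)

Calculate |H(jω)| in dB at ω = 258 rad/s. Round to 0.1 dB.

59.4 dB

Substitute s = j258:
Numerator: 1000(j258) + 4000 = 4000 + j258000
Denominator: (j258) + 100 = 100 + j258
|N| = √(4000² + 258000²) ≈ 2.5803e+05, ∠N ≈ 89.11°
|D| = √(100² + 258²) ≈ 276.7, ∠D ≈ 68.81°
|H| = 2.5803e+05 / 276.7 ≈ 932.53
Gain = 20 log₁₀(932.53) ≈ 59.39 dB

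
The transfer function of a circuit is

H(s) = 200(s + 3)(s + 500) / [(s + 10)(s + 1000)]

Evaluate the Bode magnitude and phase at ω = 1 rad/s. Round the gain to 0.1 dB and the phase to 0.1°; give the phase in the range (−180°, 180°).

30.0 dB, 12.8°

At s = jω = j1:
zero (s+3): 3 + j1 → |·| = √(3²+1²) = √10 ≈ 3.1623, ∠ = arctan(1/3) ≈ 18.43°
zero (s+500): 500 + j1 → |·| = √(500²+1²) = √250001 ≈ 500, ∠ = arctan(1/500) ≈ 0.11°
pole (s+10): 10 + j1 → |·| = √(10²+1²) = √101 ≈ 10.05, ∠ = arctan(1/10) ≈ 5.71°
pole (s+1000): 1000 + j1 → |·| = √(1000²+1²) = √1000001 ≈ 1000, ∠ = arctan(1/1000) ≈ 0.06°
|H| = 200 · 1581.2 / 10050 ≈ 31.467
Gain = 20 log₁₀(31.467) ≈ 29.96 dB
∠H = 18.54° − 5.77° = 12.77°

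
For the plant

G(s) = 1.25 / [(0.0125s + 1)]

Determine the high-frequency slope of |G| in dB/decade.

-20 dB/decade

Each pole contributes −20 dB/decade at high frequency; each zero contributes +20 dB/decade.
Net: 0 zero(s) − 1 pole(s) → -20 dB/decade.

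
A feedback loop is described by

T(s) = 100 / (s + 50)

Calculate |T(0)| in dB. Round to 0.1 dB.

T(0) = 100 / (50) = 2
20 log₁₀(2) ≈ 6.02 dB

6.0 dB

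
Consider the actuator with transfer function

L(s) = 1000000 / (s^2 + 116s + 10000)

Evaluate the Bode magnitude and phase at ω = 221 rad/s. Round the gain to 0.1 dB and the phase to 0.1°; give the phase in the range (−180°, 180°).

26.6 dB, -146.6°

At s = jω = j221:
quadratic: (j221)² + 116·j221 + 10000 = -38841 + j25636 → |·| ≈ 46538, ∠ ≈ 146.57°
|L| = 1000000 / 46538 ≈ 21.488
Gain = 20 log₁₀(21.488) ≈ 26.64 dB
∠L = 0.00° − 146.57° = -146.57°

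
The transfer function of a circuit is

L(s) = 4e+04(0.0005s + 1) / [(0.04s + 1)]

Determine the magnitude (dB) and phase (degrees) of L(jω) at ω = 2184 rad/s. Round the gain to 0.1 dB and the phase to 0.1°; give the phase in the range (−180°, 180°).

56.6 dB, -41.8°

At ω = 2184 rad/s:
zero (1 + j2184·0.0005) = 1 + j1.092 → |·| ≈ 1.4807, ∠ ≈ 47.52°
pole (1 + j2184·0.04) = 1 + j87.36 → |·| ≈ 87.366, ∠ ≈ 89.34°
|L| = 4e+04 · 1.4807 / (87.366) ≈ 677.93
Gain = 20 log₁₀(677.93) ≈ 56.62 dB
∠L = (47.52°) − (89.34°) = -41.82°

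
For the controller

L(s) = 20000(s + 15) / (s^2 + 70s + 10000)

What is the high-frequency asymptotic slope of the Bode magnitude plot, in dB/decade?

Each pole contributes −20 dB/decade at high frequency; each zero contributes +20 dB/decade.
Net: 1 zero(s) − 2 pole(s) → -20 dB/decade.

-20 dB/decade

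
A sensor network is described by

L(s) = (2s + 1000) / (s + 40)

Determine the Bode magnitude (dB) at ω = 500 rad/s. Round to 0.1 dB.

Substitute s = j500:
Numerator: 2(j500) + 1000 = 1000 + j1000
Denominator: (j500) + 40 = 40 + j500
|N| = √(1000² + 1000²) ≈ 1414.2, ∠N ≈ 45.00°
|D| = √(40² + 500²) ≈ 501.6, ∠D ≈ 85.43°
|L| = 1414.2 / 501.6 ≈ 2.8194
Gain = 20 log₁₀(2.8194) ≈ 9.00 dB

9.0 dB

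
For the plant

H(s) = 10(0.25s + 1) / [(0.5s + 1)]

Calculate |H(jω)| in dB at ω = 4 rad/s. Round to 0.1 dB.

At ω = 4 rad/s:
zero (1 + j4·0.25) = 1 + j1 → |·| ≈ 1.4142, ∠ ≈ 45.00°
pole (1 + j4·0.5) = 1 + j2 → |·| ≈ 2.2361, ∠ ≈ 63.43°
|H| = 10 · 1.4142 / (2.2361) ≈ 6.3244
Gain = 20 log₁₀(6.3244) ≈ 16.02 dB

16.0 dB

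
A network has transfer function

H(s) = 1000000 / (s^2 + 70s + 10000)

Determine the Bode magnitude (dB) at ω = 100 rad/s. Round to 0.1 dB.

43.1 dB

At s = jω = j100:
quadratic: (j100)² + 70·j100 + 10000 = 0 + j7000 → |·| ≈ 7000, ∠ ≈ 90.00°
|H| = 1000000 / 7000 ≈ 142.86
Gain = 20 log₁₀(142.86) ≈ 43.10 dB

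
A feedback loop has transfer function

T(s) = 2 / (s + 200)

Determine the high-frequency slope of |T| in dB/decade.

-20 dB/decade

Each pole contributes −20 dB/decade at high frequency; each zero contributes +20 dB/decade.
Net: 0 zero(s) − 1 pole(s) → -20 dB/decade.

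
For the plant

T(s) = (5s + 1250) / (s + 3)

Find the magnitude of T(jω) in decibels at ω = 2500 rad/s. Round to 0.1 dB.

Substitute s = j2500:
Numerator: 5(j2500) + 1250 = 1250 + j12500
Denominator: (j2500) + 3 = 3 + j2500
|N| = √(1250² + 12500²) ≈ 12562, ∠N ≈ 84.29°
|D| = √(3² + 2500²) ≈ 2500, ∠D ≈ 89.93°
|T| = 12562 / 2500 ≈ 5.0248
Gain = 20 log₁₀(5.0248) ≈ 14.02 dB

14.0 dB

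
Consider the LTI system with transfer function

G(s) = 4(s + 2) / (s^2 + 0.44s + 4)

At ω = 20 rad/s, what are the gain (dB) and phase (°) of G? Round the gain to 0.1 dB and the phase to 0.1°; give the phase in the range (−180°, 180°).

At s = jω = j20:
zero (s+2): 2 + j20 → |·| = √(2²+20²) = √404 ≈ 20.1, ∠ = arctan(20/2) ≈ 84.29°
quadratic: (j20)² + 0.44·j20 + 4 = -396 + j8.8 → |·| ≈ 396.1, ∠ ≈ 178.73°
|G| = 4 · 20.1 / 396.1 ≈ 0.20298
Gain = 20 log₁₀(0.20298) ≈ -13.85 dB
∠G = 84.29° − 178.73° = -94.44°

-13.9 dB, -94.4°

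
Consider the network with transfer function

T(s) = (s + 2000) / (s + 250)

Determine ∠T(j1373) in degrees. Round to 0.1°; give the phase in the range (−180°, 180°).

-45.2°

Substitute s = j1373:
Numerator: (j1373) + 2000 = 2000 + j1373
Denominator: (j1373) + 250 = 250 + j1373
|N| = √(2000² + 1373²) ≈ 2425.9, ∠N ≈ 34.47°
|D| = √(250² + 1373²) ≈ 1395.6, ∠D ≈ 79.68°
∠T = 34.47° − 79.68° = -45.21°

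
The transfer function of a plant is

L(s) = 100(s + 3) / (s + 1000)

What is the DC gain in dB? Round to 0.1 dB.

L(0) = 100·3 / (1000) = 0.3
20 log₁₀(0.3) ≈ -10.46 dB

-10.5 dB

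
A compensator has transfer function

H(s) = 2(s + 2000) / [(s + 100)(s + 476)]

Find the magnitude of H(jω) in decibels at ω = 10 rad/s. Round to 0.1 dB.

At s = jω = j10:
zero (s+2000): 2000 + j10 → |·| = √(2000²+10²) = √4000100 ≈ 2000, ∠ = arctan(10/2000) ≈ 0.29°
pole (s+100): 100 + j10 → |·| = √(100²+10²) = √10100 ≈ 100.5, ∠ = arctan(10/100) ≈ 5.71°
pole (s+476): 476 + j10 → |·| = √(476²+10²) = √226676 ≈ 476.11, ∠ = arctan(10/476) ≈ 1.20°
|H| = 2 · 2000 / 47849 ≈ 0.083596
Gain = 20 log₁₀(0.083596) ≈ -21.56 dB

-21.6 dB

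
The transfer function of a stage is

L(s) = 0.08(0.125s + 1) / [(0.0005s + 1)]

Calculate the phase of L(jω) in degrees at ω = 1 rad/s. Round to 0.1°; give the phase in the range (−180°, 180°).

7.1°

At ω = 1 rad/s:
zero (1 + j1·0.125) = 1 + j0.125 → |·| ≈ 1.0078, ∠ ≈ 7.13°
pole (1 + j1·0.0005) = 1 + j0.0005 → |·| ≈ 1, ∠ ≈ 0.03°
∠L = (7.13°) − (0.03°) = 7.10°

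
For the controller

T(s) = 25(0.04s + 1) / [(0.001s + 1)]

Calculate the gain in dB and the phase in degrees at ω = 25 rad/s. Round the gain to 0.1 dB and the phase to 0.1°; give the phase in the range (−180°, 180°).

At ω = 25 rad/s:
zero (1 + j25·0.04) = 1 + j1 → |·| ≈ 1.4142, ∠ ≈ 45.00°
pole (1 + j25·0.001) = 1 + j0.025 → |·| ≈ 1.0003, ∠ ≈ 1.43°
|T| = 25 · 1.4142 / (1.0003) ≈ 35.344
Gain = 20 log₁₀(35.344) ≈ 30.97 dB
∠T = (45.00°) − (1.43°) = 43.57°

31.0 dB, 43.6°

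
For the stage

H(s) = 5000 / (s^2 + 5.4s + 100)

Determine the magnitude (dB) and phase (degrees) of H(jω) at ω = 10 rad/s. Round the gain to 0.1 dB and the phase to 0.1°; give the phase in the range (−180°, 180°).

39.3 dB, -90.0°

At s = jω = j10:
quadratic: (j10)² + 5.4·j10 + 100 = 0 + j54 → |·| ≈ 54, ∠ ≈ 90.00°
|H| = 5000 / 54 ≈ 92.593
Gain = 20 log₁₀(92.593) ≈ 39.33 dB
∠H = 0.00° − 90.00° = -90.00°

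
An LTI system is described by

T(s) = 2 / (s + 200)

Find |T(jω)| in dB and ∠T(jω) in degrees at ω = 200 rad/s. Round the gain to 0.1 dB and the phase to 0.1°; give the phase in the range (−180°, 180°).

Substitute s = j200:
Numerator: 2 = 2 + j0
Denominator: (j200) + 200 = 200 + j200
|N| = √(2² + 0²) ≈ 2, ∠N ≈ 0.00°
|D| = √(200² + 200²) ≈ 282.84, ∠D ≈ 45.00°
|T| = 2 / 282.84 ≈ 0.0070711
Gain = 20 log₁₀(0.0070711) ≈ -43.01 dB
∠T = 0.00° − 45.00° = -45.00°

-43.0 dB, -45.0°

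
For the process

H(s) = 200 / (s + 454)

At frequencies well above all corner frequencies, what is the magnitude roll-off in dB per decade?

-20 dB/decade

Each pole contributes −20 dB/decade at high frequency; each zero contributes +20 dB/decade.
Net: 0 zero(s) − 1 pole(s) → -20 dB/decade.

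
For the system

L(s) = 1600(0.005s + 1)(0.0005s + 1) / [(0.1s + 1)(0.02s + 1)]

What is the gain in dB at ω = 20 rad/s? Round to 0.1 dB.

56.5 dB

At ω = 20 rad/s:
zero (1 + j20·0.005) = 1 + j0.1 → |·| ≈ 1.005, ∠ ≈ 5.71°
zero (1 + j20·0.0005) = 1 + j0.01 → |·| ≈ 1, ∠ ≈ 0.57°
pole (1 + j20·0.1) = 1 + j2 → |·| ≈ 2.2361, ∠ ≈ 63.43°
pole (1 + j20·0.02) = 1 + j0.4 → |·| ≈ 1.077, ∠ ≈ 21.80°
|L| = 1600 · 1.005 · 1 / (2.2361 · 1.077) ≈ 667.7
Gain = 20 log₁₀(667.7) ≈ 56.49 dB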